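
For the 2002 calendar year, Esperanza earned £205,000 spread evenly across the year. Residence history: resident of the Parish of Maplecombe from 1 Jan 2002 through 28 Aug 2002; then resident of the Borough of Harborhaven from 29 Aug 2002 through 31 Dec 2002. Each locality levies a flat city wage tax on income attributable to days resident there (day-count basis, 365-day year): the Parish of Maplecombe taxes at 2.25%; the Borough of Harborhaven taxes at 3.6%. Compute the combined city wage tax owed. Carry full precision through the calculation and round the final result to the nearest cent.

The Parish of Maplecombe, 1 Jan – 28 Aug 2002: 240 days → £205,000 × 2.25% × 240/365 = £3,032.8767
The Borough of Harborhaven, 29 Aug – 31 Dec 2002: 125 days → £205,000 × 3.6% × 125/365 = £2,527.3973
Total = £5,560.2740

£5,560.27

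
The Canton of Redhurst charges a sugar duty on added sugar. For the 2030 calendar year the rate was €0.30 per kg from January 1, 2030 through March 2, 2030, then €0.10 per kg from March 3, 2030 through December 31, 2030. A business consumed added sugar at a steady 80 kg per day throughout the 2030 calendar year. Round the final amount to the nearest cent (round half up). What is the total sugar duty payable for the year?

€3,896.00

January 1 – March 2, 2030: 61 days × 80 kg/day = 4,880 kg at €0.30/kg → €1,464.00
March 3 – December 31, 2030: 304 days × 80 kg/day = 24,320 kg at €0.10/kg → €2,432.00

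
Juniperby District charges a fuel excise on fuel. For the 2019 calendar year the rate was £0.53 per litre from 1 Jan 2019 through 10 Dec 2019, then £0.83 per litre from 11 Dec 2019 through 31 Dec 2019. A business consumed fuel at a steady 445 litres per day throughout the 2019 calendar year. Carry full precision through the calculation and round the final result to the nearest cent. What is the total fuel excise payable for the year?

£88,888.75

1 Jan – 10 Dec 2019: 344 days × 445 litres/day = 153,080 litres at £0.53/litre → £81,132.40
11 Dec – 31 Dec 2019: 21 days × 445 litres/day = 9,345 litres at £0.83/litre → £7,756.35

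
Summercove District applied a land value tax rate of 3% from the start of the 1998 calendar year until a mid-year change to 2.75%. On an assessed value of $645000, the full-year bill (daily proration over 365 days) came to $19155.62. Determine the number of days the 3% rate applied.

Let d = days at the first rate; then 365 − d days at the second rate.
$645000 × [3%·d + 2.75%·(365−d)] / 365 = $19155.62
Solving gives d = 321, so the new rate took effect on 18 Nov 1998.

321 days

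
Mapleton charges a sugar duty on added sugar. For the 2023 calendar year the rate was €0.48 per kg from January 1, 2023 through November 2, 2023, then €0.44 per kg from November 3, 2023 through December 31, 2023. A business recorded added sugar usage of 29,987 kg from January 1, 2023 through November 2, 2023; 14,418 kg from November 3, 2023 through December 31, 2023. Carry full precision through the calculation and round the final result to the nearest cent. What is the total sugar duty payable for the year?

January 1 – November 2, 2023: 29,987 kg at €0.48/kg → €14,393.76
November 3 – December 31, 2023: 14,418 kg at €0.44/kg → €6,343.92

€20,737.68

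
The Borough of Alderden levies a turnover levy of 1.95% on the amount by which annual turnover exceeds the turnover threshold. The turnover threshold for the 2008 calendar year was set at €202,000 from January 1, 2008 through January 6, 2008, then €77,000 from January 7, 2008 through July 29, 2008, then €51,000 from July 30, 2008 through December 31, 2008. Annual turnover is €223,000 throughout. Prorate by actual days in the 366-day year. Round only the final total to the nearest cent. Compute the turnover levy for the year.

January 1 – January 6, 2008: 6 days, exemption €202,000 → (€223,000 − €202,000) × 1.95% × 6/366 = €6.7131
January 7 – July 29, 2008: 205 days, exemption €77,000 → (€223,000 − €77,000) × 1.95% × 205/366 = €1,594.6311
July 30 – December 31, 2008: 155 days, exemption €51,000 → (€223,000 − €51,000) × 1.95% × 155/366 = €1,420.4098
Total = €3,021.7541

€3,021.75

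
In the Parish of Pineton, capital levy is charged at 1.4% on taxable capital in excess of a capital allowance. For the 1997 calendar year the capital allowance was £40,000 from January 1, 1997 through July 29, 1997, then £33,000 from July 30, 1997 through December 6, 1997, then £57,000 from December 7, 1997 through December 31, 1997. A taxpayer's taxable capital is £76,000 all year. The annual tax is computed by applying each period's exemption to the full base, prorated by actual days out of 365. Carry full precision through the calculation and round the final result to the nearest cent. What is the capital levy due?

January 1 – July 29, 1997: 210 days, exemption £40,000 → (£76,000 − £40,000) × 1.4% × 210/365 = £289.9726
July 30 – December 6, 1997: 130 days, exemption £33,000 → (£76,000 − £33,000) × 1.4% × 130/365 = £214.4110
December 7 – December 31, 1997: 25 days, exemption £57,000 → (£76,000 − £57,000) × 1.4% × 25/365 = £18.2192
Total = £522.6027

£522.60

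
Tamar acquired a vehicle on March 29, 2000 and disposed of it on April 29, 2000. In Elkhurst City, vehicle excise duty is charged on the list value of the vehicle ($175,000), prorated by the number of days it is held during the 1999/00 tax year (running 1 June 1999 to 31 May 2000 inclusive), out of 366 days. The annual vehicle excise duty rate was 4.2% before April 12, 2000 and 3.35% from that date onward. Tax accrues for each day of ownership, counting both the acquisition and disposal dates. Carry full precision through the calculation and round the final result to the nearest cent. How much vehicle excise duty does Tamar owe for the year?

March 29 – April 11, 2000: 14 days at 4.2% → $175,000 × 4.2% × 14/366 = $281.1475
April 12 – April 29, 2000: 18 days at 3.35% → $175,000 × 3.35% × 18/366 = $288.3197
Total = $569.4672

$569.47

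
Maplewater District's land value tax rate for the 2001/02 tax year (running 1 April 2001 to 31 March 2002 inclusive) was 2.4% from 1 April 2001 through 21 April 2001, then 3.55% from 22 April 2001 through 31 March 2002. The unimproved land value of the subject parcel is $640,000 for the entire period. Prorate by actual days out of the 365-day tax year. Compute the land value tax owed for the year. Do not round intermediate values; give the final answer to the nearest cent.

1 April – 21 April 2001: 21 days at 2.4% → $640,000 × 2.4% × 21/365 = $883.7260
22 April 2001 – 31 March 2002: 344 days at 3.55% → $640,000 × 3.55% × 344/365 = $21,412.8219
Total = $22,296.5479

$22,296.55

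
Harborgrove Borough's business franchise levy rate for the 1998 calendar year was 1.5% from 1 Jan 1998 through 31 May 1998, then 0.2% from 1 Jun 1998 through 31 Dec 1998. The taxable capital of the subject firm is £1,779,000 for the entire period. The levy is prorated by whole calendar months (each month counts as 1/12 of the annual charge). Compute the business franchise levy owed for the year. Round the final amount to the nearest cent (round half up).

1 Jan – 31 May 1998: 5 months at 1.5% → £1,779,000 × 1.5% × 5/12 = £11,118.7500
1 Jun – 31 Dec 1998: 7 months at 0.2% → £1,779,000 × 0.2% × 7/12 = £2,075.5000
Total = £13,194.2500

£13,194.25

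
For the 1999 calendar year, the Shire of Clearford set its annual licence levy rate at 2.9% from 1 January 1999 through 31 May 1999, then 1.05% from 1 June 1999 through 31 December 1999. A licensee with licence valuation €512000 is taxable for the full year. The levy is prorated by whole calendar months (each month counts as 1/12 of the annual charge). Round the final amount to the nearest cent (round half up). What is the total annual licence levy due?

€9322.67

1 January – 31 May 1999: 5 months at 2.9% → €512000 × 2.9% × 5/12 = €6186.6667
1 June – 31 December 1999: 7 months at 1.05% → €512000 × 1.05% × 7/12 = €3136.0000
Total = €9322.6667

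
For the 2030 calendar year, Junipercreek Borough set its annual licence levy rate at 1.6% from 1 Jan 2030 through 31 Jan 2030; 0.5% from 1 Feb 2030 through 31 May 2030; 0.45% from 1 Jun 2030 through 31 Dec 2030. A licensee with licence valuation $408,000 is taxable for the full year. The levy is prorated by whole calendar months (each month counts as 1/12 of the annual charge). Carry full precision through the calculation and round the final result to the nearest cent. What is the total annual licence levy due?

$2,295.00

1 Jan – 31 Jan 2030: 1 month at 1.6% → $408,000 × 1.6% × 1/12 = $544.0000
1 Feb – 31 May 2030: 4 months at 0.5% → $408,000 × 0.5% × 4/12 = $680.0000
1 Jun – 31 Dec 2030: 7 months at 0.45% → $408,000 × 0.45% × 7/12 = $1,071.0000
Total = $2,295.0000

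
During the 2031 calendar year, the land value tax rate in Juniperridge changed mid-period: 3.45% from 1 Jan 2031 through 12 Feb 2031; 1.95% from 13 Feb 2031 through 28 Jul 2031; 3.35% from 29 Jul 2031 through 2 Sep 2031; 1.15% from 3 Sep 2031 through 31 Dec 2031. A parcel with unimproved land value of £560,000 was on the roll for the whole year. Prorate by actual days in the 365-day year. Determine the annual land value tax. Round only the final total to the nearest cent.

£11,209.97

1 Jan – 12 Feb 2031: 43 days at 3.45% → £560,000 × 3.45% × 43/365 = £2,276.0548
13 Feb – 28 Jul 2031: 166 days at 1.95% → £560,000 × 1.95% × 166/365 = £4,966.3562
29 Jul – 2 Sep 2031: 36 days at 3.35% → £560,000 × 3.35% × 36/365 = £1,850.3014
3 Sep – 31 Dec 2031: 120 days at 1.15% → £560,000 × 1.15% × 120/365 = £2,117.2603
Total = £11,209.9726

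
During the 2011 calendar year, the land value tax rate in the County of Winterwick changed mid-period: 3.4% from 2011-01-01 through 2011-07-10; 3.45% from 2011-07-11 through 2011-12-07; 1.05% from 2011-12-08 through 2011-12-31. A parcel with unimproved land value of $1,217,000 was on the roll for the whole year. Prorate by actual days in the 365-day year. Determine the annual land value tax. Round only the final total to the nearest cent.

2011-01-01 to 2011-07-10: 191 days at 3.4% → $1,217,000 × 3.4% × 191/365 = $21,652.5973
2011-07-11 to 2011-12-07: 150 days at 3.45% → $1,217,000 × 3.45% × 150/365 = $17,254.7260
2011-12-08 to 2011-12-31: 24 days at 1.05% → $1,217,000 × 1.05% × 24/365 = $840.2301
Total = $39,747.5534

$39,747.55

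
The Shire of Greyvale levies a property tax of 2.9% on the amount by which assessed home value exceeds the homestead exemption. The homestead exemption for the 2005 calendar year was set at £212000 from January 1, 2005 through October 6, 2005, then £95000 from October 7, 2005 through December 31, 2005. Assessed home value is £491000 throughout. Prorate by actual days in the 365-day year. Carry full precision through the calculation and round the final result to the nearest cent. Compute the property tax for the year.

£8890.45

January 1 – October 6, 2005: 279 days, exemption £212000 → (£491000 − £212000) × 2.9% × 279/365 = £6184.6274
October 7 – December 31, 2005: 86 days, exemption £95000 → (£491000 − £95000) × 2.9% × 86/365 = £2705.8192
Total = £8890.4466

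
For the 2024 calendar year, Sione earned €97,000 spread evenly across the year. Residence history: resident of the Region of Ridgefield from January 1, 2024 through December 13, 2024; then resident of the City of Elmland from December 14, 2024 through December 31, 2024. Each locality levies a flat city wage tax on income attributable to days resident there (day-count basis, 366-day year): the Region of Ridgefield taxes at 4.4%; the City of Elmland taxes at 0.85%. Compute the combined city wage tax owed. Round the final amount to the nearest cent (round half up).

The Region of Ridgefield, January 1 – December 13, 2024: 348 days → €97,000 × 4.4% × 348/366 = €4,058.0984
The City of Elmland, December 14 – December 31, 2024: 18 days → €97,000 × 0.85% × 18/366 = €40.5492
Total = €4,098.6475

€4,098.65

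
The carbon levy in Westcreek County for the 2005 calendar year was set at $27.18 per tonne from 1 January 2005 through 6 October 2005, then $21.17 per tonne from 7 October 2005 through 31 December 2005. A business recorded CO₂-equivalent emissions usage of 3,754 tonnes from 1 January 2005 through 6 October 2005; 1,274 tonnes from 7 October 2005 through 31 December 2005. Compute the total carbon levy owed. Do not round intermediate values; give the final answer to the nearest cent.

$129,004.30

1 January – 6 October 2005: 3,754 tonnes at $27.18/tonne → $102,033.72
7 October – 31 December 2005: 1,274 tonnes at $21.17/tonne → $26,970.58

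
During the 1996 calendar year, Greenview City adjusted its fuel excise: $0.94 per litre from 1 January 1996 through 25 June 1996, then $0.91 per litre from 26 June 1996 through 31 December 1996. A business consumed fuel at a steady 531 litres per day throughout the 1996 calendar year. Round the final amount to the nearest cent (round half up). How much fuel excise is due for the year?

$179,674.47

1 January – 25 June 1996: 177 days × 531 litres/day = 93,987 litres at $0.94/litre → $88,347.78
26 June – 31 December 1996: 189 days × 531 litres/day = 100,359 litres at $0.91/litre → $91,326.69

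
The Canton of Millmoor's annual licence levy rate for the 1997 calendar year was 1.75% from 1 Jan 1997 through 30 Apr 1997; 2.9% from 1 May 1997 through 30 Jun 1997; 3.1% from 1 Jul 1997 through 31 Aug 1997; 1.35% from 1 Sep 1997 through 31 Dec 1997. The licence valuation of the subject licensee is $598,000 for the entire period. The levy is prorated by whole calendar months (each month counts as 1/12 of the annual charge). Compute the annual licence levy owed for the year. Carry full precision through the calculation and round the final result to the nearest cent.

1 Jan – 30 Apr 1997: 4 months at 1.75% → $598,000 × 1.75% × 4/12 = $3,488.3333
1 May – 30 Jun 1997: 2 months at 2.9% → $598,000 × 2.9% × 2/12 = $2,890.3333
1 Jul – 31 Aug 1997: 2 months at 3.1% → $598,000 × 3.1% × 2/12 = $3,089.6667
1 Sep – 31 Dec 1997: 4 months at 1.35% → $598,000 × 1.35% × 4/12 = $2,691.0000
Total = $12,159.3333

$12,159.33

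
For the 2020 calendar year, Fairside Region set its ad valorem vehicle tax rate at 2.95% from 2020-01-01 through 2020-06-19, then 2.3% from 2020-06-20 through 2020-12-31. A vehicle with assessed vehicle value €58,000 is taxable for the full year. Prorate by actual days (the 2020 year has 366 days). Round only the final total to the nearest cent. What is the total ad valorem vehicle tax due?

€1,510.14

2020-01-01 to 2020-06-19: 171 days at 2.95% → €58,000 × 2.95% × 171/366 = €799.4016
2020-06-20 to 2020-12-31: 195 days at 2.3% → €58,000 × 2.3% × 195/366 = €710.7377
Total = €1,510.1393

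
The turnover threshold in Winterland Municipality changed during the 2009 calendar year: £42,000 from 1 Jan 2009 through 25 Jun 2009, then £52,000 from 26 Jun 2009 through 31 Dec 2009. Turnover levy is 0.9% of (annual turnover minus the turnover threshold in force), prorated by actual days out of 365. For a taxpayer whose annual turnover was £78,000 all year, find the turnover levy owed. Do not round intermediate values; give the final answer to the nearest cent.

£277.40

1 Jan – 25 Jun 2009: 176 days, exemption £42,000 → (£78,000 − £42,000) × 0.9% × 176/365 = £156.2301
26 Jun – 31 Dec 2009: 189 days, exemption £52,000 → (£78,000 − £52,000) × 0.9% × 189/365 = £121.1671
Total = £277.3973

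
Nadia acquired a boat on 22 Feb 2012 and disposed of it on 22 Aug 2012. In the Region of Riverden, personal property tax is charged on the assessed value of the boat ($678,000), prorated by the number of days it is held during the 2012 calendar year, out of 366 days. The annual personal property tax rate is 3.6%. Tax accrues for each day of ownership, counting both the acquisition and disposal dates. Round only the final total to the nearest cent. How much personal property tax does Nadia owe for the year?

$12,204.00

Days held (22 Feb – 22 Aug 2012): 183 out of 366
Tax = $678,000 × 3.6% × 183/366 = $12,204.0000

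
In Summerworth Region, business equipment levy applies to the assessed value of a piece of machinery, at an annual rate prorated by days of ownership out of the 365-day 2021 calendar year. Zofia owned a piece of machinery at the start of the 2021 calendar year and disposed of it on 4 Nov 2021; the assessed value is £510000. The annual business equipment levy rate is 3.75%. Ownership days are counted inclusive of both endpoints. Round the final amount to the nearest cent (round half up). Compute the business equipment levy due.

£16138.36

Days held (1 Jan – 4 Nov 2021): 308 out of 365
Tax = £510000 × 3.75% × 308/365 = £16138.3562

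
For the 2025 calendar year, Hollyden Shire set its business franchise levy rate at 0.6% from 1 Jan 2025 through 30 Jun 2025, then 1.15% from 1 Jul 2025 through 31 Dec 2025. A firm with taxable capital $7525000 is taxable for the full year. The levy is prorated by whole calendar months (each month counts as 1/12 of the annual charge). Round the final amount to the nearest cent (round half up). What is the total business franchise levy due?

1 Jan – 30 Jun 2025: 6 months at 0.6% → $7525000 × 0.6% × 6/12 = $22575.0000
1 Jul – 31 Dec 2025: 6 months at 1.15% → $7525000 × 1.15% × 6/12 = $43268.7500
Total = $65843.7500

$65843.75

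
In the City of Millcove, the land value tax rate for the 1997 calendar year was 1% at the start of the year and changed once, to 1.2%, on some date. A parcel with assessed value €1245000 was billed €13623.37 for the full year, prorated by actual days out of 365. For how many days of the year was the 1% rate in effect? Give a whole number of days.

Let d = days at the first rate; then 365 − d days at the second rate.
€1245000 × [1%·d + 1.2%·(365−d)] / 365 = €13623.37
Solving gives d = 193, so the new rate took effect on July 13, 1997.

193 days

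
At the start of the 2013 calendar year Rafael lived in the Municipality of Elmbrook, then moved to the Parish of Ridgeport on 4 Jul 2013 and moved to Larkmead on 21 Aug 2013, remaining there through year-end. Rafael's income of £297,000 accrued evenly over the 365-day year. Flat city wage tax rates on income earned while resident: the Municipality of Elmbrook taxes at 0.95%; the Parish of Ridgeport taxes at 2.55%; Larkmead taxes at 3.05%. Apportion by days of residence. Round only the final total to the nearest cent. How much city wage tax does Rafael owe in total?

£5,719.08

The Municipality of Elmbrook, 1 Jan – 3 Jul 2013: 184 days → £297,000 × 0.95% × 184/365 = £1,422.3452
The Parish of Ridgeport, 4 Jul – 20 Aug 2013: 48 days → £297,000 × 2.55% × 48/365 = £995.9671
Larkmead, 21 Aug – 31 Dec 2013: 133 days → £297,000 × 3.05% × 133/365 = £3,300.7685
Total = £5,719.0808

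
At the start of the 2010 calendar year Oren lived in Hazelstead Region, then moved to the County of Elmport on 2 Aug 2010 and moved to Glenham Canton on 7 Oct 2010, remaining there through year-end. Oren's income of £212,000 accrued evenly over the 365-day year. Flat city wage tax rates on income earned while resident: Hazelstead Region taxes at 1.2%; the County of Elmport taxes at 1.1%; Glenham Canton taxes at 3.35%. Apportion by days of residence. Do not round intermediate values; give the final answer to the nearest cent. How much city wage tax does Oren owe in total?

£3,579.61

Hazelstead Region, 1 Jan – 1 Aug 2010: 213 days → £212,000 × 1.2% × 213/365 = £1,484.5808
The County of Elmport, 2 Aug – 6 Oct 2010: 66 days → £212,000 × 1.1% × 66/365 = £421.6767
Glenham Canton, 7 Oct – 31 Dec 2010: 86 days → £212,000 × 3.35% × 86/365 = £1,673.3479
Total = £3,579.6055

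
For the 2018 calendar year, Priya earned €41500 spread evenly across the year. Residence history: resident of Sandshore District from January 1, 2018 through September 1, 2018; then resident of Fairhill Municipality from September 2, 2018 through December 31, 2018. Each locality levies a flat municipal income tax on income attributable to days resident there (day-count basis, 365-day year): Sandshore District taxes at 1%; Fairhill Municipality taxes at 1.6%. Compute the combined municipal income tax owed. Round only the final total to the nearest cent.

€497.55

Sandshore District, January 1 – September 1, 2018: 244 days → €41500 × 1% × 244/365 = €277.4247
Fairhill Municipality, September 2 – December 31, 2018: 121 days → €41500 × 1.6% × 121/365 = €220.1205
Total = €497.5452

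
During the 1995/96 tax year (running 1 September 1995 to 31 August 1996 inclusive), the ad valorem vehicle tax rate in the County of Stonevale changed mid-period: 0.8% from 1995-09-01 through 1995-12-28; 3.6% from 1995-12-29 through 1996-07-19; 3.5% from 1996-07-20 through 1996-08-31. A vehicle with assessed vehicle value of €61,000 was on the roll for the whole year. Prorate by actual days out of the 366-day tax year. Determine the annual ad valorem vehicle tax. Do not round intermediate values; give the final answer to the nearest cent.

€1,633.50

1995-09-01 to 1995-12-28: 119 days at 0.8% → €61,000 × 0.8% × 119/366 = €158.6667
1995-12-29 to 1996-07-19: 204 days at 3.6% → €61,000 × 3.6% × 204/366 = €1,224.0000
1996-07-20 to 1996-08-31: 43 days at 3.5% → €61,000 × 3.5% × 43/366 = €250.8333
Total = €1,633.5000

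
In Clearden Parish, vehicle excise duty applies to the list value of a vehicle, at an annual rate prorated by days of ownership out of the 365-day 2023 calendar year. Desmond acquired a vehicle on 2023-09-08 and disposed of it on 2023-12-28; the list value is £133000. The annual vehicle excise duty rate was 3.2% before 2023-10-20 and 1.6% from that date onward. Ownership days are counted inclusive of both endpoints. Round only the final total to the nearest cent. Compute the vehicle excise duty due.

2023-09-08 to 2023-10-19: 42 days at 3.2% → £133000 × 3.2% × 42/365 = £489.7315
2023-10-20 to 2023-12-28: 70 days at 1.6% → £133000 × 1.6% × 70/365 = £408.1096
Total = £897.8411

£897.84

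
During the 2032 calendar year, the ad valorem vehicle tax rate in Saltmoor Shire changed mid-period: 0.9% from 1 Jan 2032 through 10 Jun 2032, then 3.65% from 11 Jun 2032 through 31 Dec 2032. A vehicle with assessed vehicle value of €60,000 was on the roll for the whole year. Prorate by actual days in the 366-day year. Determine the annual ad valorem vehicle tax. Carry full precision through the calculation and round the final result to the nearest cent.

1 Jan – 10 Jun 2032: 162 days at 0.9% → €60,000 × 0.9% × 162/366 = €239.0164
11 Jun – 31 Dec 2032: 204 days at 3.65% → €60,000 × 3.65% × 204/366 = €1,220.6557
Total = €1,459.6721

€1,459.67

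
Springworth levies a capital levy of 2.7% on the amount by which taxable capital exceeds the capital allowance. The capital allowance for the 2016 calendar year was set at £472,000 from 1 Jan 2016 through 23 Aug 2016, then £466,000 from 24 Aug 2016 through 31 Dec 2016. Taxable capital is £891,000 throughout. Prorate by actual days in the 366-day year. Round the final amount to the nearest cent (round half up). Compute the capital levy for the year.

1 Jan – 23 Aug 2016: 236 days, exemption £472,000 → (£891,000 − £472,000) × 2.7% × 236/366 = £7,294.7213
24 Aug – 31 Dec 2016: 130 days, exemption £466,000 → (£891,000 − £466,000) × 2.7% × 130/366 = £4,075.8197
Total = £11,370.5410

£11,370.54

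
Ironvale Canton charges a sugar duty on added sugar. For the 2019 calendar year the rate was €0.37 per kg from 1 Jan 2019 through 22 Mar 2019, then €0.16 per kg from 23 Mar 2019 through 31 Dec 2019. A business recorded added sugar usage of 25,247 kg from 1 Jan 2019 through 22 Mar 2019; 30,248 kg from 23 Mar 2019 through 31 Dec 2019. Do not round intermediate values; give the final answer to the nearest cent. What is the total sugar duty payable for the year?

€14,181.07

1 Jan – 22 Mar 2019: 25,247 kg at €0.37/kg → €9,341.39
23 Mar – 31 Dec 2019: 30,248 kg at €0.16/kg → €4,839.68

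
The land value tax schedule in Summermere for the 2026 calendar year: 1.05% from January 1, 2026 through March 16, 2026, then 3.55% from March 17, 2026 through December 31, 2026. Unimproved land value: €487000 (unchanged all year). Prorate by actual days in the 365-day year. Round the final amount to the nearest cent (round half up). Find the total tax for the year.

January 1 – March 16, 2026: 75 days at 1.05% → €487000 × 1.05% × 75/365 = €1050.7192
March 17 – December 31, 2026: 290 days at 3.55% → €487000 × 3.55% × 290/365 = €13736.0685
Total = €14786.7877

€14786.79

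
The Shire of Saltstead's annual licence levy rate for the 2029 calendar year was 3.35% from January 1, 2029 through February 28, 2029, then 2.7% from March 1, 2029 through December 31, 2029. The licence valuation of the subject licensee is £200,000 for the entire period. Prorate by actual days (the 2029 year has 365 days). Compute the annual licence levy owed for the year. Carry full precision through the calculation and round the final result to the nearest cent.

January 1 – February 28, 2029: 59 days at 3.35% → £200,000 × 3.35% × 59/365 = £1,083.0137
March 1 – December 31, 2029: 306 days at 2.7% → £200,000 × 2.7% × 306/365 = £4,527.1233
Total = £5,610.1370

£5,610.14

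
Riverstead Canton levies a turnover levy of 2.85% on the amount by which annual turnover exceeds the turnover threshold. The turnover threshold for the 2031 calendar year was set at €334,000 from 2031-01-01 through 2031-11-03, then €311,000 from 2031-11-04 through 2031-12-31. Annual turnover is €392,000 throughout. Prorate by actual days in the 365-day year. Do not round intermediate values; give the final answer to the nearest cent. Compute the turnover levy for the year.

€1,757.16

2031-01-01 to 2031-11-03: 307 days, exemption €334,000 → (€392,000 − €334,000) × 2.85% × 307/365 = €1,390.3315
2031-11-04 to 2031-12-31: 58 days, exemption €311,000 → (€392,000 − €311,000) × 2.85% × 58/365 = €366.8301
Total = €1,757.1616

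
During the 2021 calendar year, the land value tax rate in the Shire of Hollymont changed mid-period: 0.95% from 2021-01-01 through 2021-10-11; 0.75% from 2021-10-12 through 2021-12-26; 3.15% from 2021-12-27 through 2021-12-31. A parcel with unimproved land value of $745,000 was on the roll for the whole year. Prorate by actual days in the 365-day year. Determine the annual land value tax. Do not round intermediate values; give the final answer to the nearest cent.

$6,991.77

2021-01-01 to 2021-10-11: 284 days at 0.95% → $745,000 × 0.95% × 284/365 = $5,506.8767
2021-10-12 to 2021-12-26: 76 days at 0.75% → $745,000 × 0.75% × 76/365 = $1,163.4247
2021-12-27 to 2021-12-31: 5 days at 3.15% → $745,000 × 3.15% × 5/365 = $321.4726
Total = $6,991.7740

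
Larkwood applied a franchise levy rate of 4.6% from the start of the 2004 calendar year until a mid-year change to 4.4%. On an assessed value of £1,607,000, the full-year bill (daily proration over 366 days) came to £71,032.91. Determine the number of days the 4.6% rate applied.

37 days

Let d = days at the first rate; then 366 − d days at the second rate.
£1,607,000 × [4.6%·d + 4.4%·(366−d)] / 366 = £71,032.91
Solving gives d = 37, so the new rate took effect on 7 February 2004.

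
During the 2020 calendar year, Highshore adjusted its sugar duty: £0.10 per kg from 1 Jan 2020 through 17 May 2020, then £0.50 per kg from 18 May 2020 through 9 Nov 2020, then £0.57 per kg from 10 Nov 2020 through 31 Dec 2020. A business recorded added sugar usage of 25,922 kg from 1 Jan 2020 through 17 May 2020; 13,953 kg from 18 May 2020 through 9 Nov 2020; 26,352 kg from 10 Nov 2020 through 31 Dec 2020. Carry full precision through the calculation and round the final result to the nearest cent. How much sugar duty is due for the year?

£24,589.34

1 Jan – 17 May 2020: 25,922 kg at £0.10/kg → £2,592.20
18 May – 9 Nov 2020: 13,953 kg at £0.50/kg → £6,976.50
10 Nov – 31 Dec 2020: 26,352 kg at £0.57/kg → £15,020.64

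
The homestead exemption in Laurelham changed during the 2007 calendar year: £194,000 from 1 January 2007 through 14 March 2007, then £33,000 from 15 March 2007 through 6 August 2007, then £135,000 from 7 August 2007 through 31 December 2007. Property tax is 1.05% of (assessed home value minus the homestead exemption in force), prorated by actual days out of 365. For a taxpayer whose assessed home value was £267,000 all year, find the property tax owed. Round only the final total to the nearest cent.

£1,687.57

1 January – 14 March 2007: 73 days, exemption £194,000 → (£267,000 − £194,000) × 1.05% × 73/365 = £153.3000
15 March – 6 August 2007: 145 days, exemption £33,000 → (£267,000 − £33,000) × 1.05% × 145/365 = £976.0685
7 August – 31 December 2007: 147 days, exemption £135,000 → (£267,000 − £135,000) × 1.05% × 147/365 = £558.1973
Total = £1,687.5658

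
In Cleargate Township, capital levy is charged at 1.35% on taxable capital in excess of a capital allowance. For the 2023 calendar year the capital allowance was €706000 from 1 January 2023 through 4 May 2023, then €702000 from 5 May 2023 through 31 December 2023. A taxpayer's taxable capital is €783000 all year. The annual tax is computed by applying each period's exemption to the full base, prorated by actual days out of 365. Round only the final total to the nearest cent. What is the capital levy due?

€1075.15

1 January – 4 May 2023: 124 days, exemption €706000 → (€783000 − €706000) × 1.35% × 124/365 = €353.1452
5 May – 31 December 2023: 241 days, exemption €702000 → (€783000 − €702000) × 1.35% × 241/365 = €722.0096
Total = €1075.1548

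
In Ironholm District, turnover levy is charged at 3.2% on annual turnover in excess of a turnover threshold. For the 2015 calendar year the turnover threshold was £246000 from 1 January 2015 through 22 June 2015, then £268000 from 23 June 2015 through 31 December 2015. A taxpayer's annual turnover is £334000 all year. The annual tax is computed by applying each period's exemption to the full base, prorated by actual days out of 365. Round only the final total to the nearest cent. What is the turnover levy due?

£2445.68

1 January – 22 June 2015: 173 days, exemption £246000 → (£334000 − £246000) × 3.2% × 173/365 = £1334.7068
23 June – 31 December 2015: 192 days, exemption £268000 → (£334000 − £268000) × 3.2% × 192/365 = £1110.9699
Total = £2445.6767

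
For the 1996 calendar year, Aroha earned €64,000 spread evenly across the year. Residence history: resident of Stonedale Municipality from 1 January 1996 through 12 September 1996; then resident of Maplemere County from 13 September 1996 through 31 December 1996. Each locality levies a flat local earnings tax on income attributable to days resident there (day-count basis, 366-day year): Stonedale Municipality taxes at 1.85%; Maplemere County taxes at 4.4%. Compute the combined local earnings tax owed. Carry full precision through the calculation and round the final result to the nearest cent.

Stonedale Municipality, 1 January – 12 September 1996: 256 days → €64,000 × 1.85% × 256/366 = €828.1530
Maplemere County, 13 September – 31 December 1996: 110 days → €64,000 × 4.4% × 110/366 = €846.3388
Total = €1,674.4918

€1,674.49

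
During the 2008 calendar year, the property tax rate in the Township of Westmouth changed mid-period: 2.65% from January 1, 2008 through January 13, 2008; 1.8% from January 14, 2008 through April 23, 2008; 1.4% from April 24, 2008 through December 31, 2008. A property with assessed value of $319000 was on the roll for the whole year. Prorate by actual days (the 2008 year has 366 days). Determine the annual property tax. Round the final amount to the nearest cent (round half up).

January 1 – January 13, 2008: 13 days at 2.65% → $319000 × 2.65% × 13/366 = $300.2609
January 14 – April 23, 2008: 101 days at 1.8% → $319000 × 1.8% × 101/366 = $1584.5410
April 24 – December 31, 2008: 252 days at 1.4% → $319000 × 1.4% × 252/366 = $3074.9508
Total = $4959.7527

$4959.75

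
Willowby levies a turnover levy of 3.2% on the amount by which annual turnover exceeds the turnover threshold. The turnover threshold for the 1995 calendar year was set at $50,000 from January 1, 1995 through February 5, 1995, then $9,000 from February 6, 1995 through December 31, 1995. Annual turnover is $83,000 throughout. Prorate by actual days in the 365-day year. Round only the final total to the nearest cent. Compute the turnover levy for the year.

January 1 – February 5, 1995: 36 days, exemption $50,000 → ($83,000 − $50,000) × 3.2% × 36/365 = $104.1534
February 6 – December 31, 1995: 329 days, exemption $9,000 → ($83,000 − $9,000) × 3.2% × 329/365 = $2,134.4438
Total = $2,238.5973

$2,238.60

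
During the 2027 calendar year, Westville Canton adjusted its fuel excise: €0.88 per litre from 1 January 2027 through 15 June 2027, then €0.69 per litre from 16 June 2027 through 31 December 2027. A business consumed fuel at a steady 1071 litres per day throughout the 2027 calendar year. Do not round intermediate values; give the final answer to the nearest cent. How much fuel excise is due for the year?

€303,510.69

1 January – 15 June 2027: 166 days × 1071 litres/day = 177,786 litres at €0.88/litre → €156,451.68
16 June – 31 December 2027: 199 days × 1071 litres/day = 213,129 litres at €0.69/litre → €147,059.01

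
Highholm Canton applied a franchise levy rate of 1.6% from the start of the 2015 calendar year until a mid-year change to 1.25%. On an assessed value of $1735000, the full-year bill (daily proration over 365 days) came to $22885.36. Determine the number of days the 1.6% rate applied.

Let d = days at the first rate; then 365 − d days at the second rate.
$1735000 × [1.6%·d + 1.25%·(365−d)] / 365 = $22885.36
Solving gives d = 72, so the new rate took effect on 14 Mar 2015.

72 days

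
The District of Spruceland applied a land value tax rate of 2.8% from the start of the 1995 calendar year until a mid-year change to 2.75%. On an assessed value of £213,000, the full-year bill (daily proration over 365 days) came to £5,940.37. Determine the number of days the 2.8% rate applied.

284 days

Let d = days at the first rate; then 365 − d days at the second rate.
£213,000 × [2.8%·d + 2.75%·(365−d)] / 365 = £5,940.37
Solving gives d = 284, so the new rate took effect on 12 Oct 1995.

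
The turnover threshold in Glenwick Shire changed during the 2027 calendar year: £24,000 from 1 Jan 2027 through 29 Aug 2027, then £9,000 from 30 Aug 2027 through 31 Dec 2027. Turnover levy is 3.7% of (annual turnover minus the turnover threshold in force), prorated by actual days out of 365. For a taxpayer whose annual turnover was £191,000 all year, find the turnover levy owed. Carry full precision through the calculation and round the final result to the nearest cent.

1 Jan – 29 Aug 2027: 241 days, exemption £24,000 → (£191,000 − £24,000) × 3.7% × 241/365 = £4,079.8329
30 Aug – 31 Dec 2027: 124 days, exemption £9,000 → (£191,000 − £9,000) × 3.7% × 124/365 = £2,287.7151
Total = £6,367.5479

£6,367.55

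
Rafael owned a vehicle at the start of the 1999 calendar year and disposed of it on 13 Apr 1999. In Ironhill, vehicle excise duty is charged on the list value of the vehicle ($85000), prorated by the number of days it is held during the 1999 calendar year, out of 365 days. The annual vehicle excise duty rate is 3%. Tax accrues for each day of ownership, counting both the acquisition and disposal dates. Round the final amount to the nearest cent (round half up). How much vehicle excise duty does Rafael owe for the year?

Days held (1 Jan – 13 Apr 1999): 103 out of 365
Tax = $85000 × 3% × 103/365 = $719.5890

$719.59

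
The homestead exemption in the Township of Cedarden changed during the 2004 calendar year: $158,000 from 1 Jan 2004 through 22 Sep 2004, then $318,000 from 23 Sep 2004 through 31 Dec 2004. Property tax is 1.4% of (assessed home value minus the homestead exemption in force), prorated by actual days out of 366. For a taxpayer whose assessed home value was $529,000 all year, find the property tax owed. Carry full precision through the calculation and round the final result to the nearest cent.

1 Jan – 22 Sep 2004: 266 days, exemption $158,000 → ($529,000 − $158,000) × 1.4% × 266/366 = $3,774.8743
23 Sep – 31 Dec 2004: 100 days, exemption $318,000 → ($529,000 − $318,000) × 1.4% × 100/366 = $807.1038
Total = $4,581.9781

$4,581.98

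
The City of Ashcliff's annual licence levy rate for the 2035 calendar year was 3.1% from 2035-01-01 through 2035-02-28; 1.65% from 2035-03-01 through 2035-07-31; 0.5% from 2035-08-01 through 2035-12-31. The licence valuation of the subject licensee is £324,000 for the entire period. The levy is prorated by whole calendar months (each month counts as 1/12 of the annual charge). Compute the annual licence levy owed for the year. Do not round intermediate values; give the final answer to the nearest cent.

£4,576.50

2035-01-01 to 2035-02-28: 2 months at 3.1% → £324,000 × 3.1% × 2/12 = £1,674.0000
2035-03-01 to 2035-07-31: 5 months at 1.65% → £324,000 × 1.65% × 5/12 = £2,227.5000
2035-08-01 to 2035-12-31: 5 months at 0.5% → £324,000 × 0.5% × 5/12 = £675.0000
Total = £4,576.5000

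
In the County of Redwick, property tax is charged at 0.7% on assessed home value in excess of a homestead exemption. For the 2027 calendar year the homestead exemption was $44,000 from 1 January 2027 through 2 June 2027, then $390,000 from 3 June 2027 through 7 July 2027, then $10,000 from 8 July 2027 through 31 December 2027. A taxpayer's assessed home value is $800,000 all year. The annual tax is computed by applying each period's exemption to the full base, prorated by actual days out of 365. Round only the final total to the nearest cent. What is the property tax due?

$5,175.17

1 January – 2 June 2027: 153 days, exemption $44,000 → ($800,000 − $44,000) × 0.7% × 153/365 = $2,218.2904
3 June – 7 July 2027: 35 days, exemption $390,000 → ($800,000 − $390,000) × 0.7% × 35/365 = $275.2055
8 July – 31 December 2027: 177 days, exemption $10,000 → ($800,000 − $10,000) × 0.7% × 177/365 = $2,681.6712
Total = $5,175.1671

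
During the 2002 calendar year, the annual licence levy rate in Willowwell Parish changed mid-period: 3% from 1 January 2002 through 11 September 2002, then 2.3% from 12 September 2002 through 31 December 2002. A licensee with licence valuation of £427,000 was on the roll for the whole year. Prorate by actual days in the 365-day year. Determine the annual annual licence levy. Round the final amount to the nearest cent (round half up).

£11,901.02

1 January – 11 September 2002: 254 days at 3% → £427,000 × 3% × 254/365 = £8,914.3562
12 September – 31 December 2002: 111 days at 2.3% → £427,000 × 2.3% × 111/365 = £2,986.6603
Total = £11,901.0164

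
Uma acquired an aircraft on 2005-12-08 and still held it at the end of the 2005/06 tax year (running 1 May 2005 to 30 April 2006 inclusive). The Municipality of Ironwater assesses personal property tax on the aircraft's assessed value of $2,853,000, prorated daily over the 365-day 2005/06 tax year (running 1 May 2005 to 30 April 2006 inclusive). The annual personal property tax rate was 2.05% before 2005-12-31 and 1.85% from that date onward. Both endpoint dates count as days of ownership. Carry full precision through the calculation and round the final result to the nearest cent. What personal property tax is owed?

2005-12-08 to 2005-12-30: 23 days at 2.05% → $2,853,000 × 2.05% × 23/365 = $3,685.4507
2005-12-31 to 2006-04-30: 121 days at 1.85% → $2,853,000 × 1.85% × 121/365 = $17,497.0973
Total = $21,182.5479

$21,182.55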